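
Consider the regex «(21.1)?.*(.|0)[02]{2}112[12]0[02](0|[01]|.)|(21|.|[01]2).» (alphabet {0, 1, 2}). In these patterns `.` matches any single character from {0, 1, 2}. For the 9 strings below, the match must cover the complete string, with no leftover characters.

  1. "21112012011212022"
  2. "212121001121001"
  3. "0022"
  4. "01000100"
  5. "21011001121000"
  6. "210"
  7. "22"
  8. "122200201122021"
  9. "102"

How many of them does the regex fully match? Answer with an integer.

1 → no match
2 → match
3. "0022" → no match
4. "01000100" → no match
5 → match
6. "210" → match
7. "22" → match
8 → match
9. "102" → no match
Total matched: 5

5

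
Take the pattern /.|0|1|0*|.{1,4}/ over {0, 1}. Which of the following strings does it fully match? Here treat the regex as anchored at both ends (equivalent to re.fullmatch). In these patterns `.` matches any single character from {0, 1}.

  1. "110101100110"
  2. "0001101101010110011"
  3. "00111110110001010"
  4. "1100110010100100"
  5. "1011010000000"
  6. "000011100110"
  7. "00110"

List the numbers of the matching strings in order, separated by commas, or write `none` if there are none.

1 → no match
2 → no match
3 → no match
4 → no match
5 → no match
6 → no match
7 → no match

none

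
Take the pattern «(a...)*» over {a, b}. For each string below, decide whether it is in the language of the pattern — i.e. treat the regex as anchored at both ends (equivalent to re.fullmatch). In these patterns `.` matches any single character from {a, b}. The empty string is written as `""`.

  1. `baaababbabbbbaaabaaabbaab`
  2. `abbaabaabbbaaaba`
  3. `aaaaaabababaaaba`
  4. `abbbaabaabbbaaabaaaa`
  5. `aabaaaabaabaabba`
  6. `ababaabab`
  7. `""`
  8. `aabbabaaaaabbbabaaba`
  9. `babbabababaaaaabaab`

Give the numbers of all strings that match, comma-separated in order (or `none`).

1 → no match
2 → no match
3 → no match
4 → match
5 → match
6 → no match
7 → match
8 → no match
9 → no match

4, 5, 7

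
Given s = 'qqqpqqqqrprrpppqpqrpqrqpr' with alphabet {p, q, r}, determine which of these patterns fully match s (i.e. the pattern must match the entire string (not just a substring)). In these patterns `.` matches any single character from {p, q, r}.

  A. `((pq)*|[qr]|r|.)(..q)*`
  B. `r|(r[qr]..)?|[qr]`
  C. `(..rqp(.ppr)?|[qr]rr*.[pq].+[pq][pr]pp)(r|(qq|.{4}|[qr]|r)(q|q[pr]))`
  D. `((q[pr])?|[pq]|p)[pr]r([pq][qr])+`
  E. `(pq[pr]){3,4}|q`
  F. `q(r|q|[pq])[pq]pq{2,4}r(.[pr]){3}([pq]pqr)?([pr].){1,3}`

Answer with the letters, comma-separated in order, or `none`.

A → no match
B → no match
C → no match
D → no match
E → no match
F → match

F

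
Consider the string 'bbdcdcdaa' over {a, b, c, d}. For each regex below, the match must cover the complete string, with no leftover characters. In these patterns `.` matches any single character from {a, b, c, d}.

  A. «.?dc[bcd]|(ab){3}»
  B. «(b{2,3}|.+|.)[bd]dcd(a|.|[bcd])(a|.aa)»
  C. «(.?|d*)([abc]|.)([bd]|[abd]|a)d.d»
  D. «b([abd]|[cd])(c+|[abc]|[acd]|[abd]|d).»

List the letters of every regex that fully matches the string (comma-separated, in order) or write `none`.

B

A → no match
B → match
C → no match — must end with 'd'
D → no match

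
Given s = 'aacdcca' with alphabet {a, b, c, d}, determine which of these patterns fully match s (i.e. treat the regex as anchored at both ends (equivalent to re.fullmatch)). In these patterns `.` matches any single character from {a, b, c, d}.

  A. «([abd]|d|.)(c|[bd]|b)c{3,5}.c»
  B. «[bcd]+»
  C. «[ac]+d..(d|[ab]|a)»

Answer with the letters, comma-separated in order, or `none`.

A → no match — must end with 'c'
B → no match
C → match

C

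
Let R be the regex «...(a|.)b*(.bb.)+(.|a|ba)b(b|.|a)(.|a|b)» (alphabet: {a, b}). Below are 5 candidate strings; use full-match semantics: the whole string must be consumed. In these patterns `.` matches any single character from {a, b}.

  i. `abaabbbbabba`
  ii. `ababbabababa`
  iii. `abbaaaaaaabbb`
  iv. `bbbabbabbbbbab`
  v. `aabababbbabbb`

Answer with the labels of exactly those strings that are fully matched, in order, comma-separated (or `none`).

i. `abaabbbbabba` → match
ii. `ababbabababa` → no match
iii → no match
iv → match
v → match

i, iv, v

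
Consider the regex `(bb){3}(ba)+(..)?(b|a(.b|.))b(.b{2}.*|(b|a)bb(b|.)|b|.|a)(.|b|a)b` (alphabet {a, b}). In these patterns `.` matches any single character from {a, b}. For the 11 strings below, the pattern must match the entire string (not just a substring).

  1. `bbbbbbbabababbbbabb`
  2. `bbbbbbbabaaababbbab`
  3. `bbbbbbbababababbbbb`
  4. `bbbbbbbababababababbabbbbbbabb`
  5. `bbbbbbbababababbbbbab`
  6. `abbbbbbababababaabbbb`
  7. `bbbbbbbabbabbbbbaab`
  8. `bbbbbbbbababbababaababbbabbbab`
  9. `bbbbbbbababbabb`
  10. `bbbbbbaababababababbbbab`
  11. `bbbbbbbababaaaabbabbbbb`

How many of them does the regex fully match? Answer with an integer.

8

1 → match
2 → match
3 → match
4 → match
5 → match
6 → no match — must start with `bb`
7 → match
8 → no match
9 → match
10 → no match
11 → match
Total matched: 8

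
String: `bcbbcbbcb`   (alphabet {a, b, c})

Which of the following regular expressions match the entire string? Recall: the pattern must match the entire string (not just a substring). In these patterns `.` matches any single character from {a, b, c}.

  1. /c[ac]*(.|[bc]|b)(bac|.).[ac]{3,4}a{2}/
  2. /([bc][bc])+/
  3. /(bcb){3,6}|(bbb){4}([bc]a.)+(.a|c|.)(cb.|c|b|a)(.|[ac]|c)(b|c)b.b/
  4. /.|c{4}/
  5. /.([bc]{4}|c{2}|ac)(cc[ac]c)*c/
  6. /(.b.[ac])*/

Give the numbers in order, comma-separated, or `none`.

3

1 → no match — must start with `c`
2 → no match
3 → match
4 → no match
5 → no match — must end with `c`
6 → no match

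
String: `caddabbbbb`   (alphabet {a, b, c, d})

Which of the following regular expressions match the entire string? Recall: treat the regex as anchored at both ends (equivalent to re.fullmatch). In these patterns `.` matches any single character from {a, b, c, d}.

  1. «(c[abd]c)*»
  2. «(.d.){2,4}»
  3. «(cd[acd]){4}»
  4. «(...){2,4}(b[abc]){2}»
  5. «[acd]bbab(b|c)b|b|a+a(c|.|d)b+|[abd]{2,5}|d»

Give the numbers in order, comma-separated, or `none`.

1 → no match
2 → no match
3 → no match — must start with `cd`
4 → match
5 → no match

4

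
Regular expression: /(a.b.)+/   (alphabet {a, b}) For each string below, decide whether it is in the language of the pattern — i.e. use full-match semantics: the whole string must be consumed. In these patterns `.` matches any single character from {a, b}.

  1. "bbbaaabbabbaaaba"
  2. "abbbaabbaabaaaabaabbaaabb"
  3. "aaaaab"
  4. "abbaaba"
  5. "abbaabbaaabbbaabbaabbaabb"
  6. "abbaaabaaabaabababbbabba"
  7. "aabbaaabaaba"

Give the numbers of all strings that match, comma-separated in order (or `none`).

none

1 → no match — must start with "a"
2 → no match
3 → no match
4 → no match
5 → no match
6 → no match
7 → no match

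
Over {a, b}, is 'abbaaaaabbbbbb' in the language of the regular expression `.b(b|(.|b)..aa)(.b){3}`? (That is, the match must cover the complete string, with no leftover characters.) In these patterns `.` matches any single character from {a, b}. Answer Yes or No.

No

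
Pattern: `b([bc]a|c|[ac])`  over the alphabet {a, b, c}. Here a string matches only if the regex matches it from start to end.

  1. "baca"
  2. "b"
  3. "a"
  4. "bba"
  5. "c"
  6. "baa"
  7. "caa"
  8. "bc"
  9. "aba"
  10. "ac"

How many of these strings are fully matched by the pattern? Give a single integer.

2

1 → no match
2 → no match
3 → no match — must start with "b"
4 → match
5 → no match — must start with "b"
6 → no match
7 → no match — must start with "b"
8 → match
9 → no match — must start with "b"
10 → no match — must start with "b"
Total matched: 2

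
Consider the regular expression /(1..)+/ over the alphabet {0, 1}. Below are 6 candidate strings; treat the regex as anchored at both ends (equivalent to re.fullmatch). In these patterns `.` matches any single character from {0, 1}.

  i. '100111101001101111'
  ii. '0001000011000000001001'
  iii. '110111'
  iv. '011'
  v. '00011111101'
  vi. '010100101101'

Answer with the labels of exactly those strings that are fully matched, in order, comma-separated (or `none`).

i → no match
ii → no match — must start with '1'
iii → match
iv → no match — must start with '1'
v → no match — must start with '1'
vi → no match — must start with '1'

iii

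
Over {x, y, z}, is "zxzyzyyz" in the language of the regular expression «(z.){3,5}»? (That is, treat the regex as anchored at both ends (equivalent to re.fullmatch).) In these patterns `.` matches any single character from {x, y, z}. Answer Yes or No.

No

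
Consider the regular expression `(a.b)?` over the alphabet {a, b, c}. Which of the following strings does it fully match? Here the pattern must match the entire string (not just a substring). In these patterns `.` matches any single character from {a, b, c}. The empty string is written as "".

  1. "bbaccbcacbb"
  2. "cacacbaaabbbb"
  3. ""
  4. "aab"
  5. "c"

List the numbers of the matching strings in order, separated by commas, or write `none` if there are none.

1. "bbaccbcacbb" → no match
2 → no match
3. "" → match
4. "aab" → match
5. "c" → no match

3, 4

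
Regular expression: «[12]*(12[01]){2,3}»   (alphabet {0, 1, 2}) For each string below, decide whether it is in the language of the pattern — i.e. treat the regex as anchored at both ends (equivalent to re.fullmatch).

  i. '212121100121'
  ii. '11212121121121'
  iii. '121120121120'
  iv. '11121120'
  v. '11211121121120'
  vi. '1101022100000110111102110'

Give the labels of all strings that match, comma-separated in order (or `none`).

ii, iii, iv, v

i → no match
ii → match
iii → match
iv → match
v → match
vi → no match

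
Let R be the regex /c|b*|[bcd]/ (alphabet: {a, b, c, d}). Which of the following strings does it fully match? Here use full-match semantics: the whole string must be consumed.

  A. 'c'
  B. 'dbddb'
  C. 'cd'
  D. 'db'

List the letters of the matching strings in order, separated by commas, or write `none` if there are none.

A → match
B → no match
C → no match
D → no match

A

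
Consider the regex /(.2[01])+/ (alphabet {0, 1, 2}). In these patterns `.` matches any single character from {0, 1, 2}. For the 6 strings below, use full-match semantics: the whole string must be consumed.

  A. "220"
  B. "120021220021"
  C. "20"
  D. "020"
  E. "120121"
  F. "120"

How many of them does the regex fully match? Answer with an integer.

5

A. "220" → match
B. "120021220021" → match
C. "20" → no match
D. "020" → match
E. "120121" → match
F. "120" → match
Total matched: 5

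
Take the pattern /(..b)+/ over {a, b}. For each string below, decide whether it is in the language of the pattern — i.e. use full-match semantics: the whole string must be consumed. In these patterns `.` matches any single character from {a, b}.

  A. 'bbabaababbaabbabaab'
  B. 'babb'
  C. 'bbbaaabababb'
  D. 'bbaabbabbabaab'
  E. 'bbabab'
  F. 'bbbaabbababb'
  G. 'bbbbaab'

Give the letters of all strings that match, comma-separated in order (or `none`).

F

A → no match
B → no match
C → no match
D → no match
E → no match
F → match
G → no match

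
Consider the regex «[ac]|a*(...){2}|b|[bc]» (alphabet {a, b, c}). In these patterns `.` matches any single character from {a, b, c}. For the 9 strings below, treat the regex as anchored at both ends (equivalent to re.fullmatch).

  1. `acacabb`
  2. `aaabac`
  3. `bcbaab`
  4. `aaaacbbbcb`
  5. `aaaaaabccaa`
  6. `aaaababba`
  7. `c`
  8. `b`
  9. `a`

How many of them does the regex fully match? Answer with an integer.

9

1 → match
2 → match
3 → match
4 → match
5 → match
6 → match
7 → match
8 → match
9 → match
Total matched: 9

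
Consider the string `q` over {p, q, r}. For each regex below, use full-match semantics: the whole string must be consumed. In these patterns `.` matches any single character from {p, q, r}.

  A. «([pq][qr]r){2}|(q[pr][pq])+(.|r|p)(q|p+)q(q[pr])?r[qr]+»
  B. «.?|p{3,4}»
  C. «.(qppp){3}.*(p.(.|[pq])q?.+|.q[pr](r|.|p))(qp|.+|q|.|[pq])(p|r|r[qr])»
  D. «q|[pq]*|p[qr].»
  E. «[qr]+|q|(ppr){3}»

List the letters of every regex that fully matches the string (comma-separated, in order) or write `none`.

B, D, E

A → no match
B → match
C → no match
D → match
E → match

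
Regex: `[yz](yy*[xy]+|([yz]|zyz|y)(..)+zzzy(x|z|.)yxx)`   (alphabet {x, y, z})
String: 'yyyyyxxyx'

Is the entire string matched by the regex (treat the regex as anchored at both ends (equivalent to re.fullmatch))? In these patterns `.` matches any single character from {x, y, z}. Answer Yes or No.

Yes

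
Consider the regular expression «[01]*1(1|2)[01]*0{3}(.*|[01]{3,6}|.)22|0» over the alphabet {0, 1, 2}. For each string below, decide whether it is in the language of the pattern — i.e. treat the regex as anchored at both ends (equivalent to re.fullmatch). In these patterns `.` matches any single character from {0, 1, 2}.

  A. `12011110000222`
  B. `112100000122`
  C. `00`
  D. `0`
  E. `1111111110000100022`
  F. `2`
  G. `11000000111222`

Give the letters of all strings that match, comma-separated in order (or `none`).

A, B, D, E, G

A → match
B. `112100000122` → match
C. `00` → no match
D. `0` → match
E → match
F. `2` → no match
G → match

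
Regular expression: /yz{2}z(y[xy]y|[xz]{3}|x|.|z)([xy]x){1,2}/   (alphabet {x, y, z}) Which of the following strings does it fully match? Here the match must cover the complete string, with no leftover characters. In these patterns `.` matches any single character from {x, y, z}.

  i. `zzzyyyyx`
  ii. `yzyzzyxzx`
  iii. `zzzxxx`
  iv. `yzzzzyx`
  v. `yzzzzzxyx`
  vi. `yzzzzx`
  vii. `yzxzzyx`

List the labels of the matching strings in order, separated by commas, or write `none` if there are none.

iv, v

i. `zzzyyyyx` → no match — must start with `yz`
ii. `yzyzzyxzx` → no match
iii. `zzzxxx` → no match — must start with `yz`
iv. `yzzzzyx` → match
v. `yzzzzzxyx` → match
vi. `yzzzzx` → no match
vii. `yzxzzyx` → no match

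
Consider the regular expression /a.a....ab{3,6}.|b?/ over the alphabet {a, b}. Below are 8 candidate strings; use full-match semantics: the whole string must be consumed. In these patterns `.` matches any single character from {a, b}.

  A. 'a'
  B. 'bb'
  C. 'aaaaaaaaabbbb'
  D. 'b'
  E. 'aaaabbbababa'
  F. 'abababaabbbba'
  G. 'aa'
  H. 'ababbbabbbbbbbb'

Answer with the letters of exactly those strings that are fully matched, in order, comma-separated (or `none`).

D, F

A → no match
B → no match
C → no match
D → match
E → no match
F → match
G → no match
H → no match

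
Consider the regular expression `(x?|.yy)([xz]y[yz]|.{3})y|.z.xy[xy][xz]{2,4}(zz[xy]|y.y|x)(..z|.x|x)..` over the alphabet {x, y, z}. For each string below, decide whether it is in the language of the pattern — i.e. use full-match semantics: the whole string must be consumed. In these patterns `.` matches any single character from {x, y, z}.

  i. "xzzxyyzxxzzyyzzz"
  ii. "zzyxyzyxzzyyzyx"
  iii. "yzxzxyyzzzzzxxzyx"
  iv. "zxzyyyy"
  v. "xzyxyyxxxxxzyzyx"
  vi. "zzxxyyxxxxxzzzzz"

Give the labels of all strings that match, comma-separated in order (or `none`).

v, vi

i → no match
ii → no match
iii → no match
iv. "zxzyyyy" → no match
v → match
vi → match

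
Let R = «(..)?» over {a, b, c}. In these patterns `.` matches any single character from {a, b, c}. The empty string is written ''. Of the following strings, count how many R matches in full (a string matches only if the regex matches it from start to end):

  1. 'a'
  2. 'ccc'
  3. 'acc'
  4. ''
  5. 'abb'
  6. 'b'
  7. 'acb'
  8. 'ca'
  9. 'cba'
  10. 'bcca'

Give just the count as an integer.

2

1 → no match
2 → no match
3 → no match
4 → match
5 → no match
6 → no match
7 → no match
8 → match
9 → no match
10 → no match
Total matched: 2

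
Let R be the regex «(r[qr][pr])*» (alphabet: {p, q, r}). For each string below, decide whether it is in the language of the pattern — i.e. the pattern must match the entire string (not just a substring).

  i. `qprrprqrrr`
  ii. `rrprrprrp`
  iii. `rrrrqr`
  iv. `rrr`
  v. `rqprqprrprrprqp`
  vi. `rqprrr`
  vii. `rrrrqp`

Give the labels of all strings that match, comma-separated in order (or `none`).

i → no match
ii → match
iii → match
iv → match
v → match
vi → match
vii → match

ii, iii, iv, v, vi, vii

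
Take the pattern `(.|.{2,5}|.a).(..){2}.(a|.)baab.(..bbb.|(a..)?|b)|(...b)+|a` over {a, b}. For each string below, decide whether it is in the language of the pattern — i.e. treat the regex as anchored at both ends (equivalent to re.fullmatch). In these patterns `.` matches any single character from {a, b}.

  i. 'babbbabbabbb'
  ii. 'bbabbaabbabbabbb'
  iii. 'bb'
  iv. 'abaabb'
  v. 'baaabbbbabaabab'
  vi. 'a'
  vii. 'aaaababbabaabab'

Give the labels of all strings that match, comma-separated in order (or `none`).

i, ii, v, vi, vii

i. 'babbbabbabbb' → match
ii → match
iii. 'bb' → no match
iv. 'abaabb' → no match
v → match
vi. 'a' → match
vii → match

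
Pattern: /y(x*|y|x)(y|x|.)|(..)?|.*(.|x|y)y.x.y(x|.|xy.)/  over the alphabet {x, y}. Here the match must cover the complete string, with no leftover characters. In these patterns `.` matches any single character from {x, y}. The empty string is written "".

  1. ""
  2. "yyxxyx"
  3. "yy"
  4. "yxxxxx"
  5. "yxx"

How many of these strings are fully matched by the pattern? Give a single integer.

4

1 → match
2 → no match
3 → match
4 → match
5 → match
Total matched: 4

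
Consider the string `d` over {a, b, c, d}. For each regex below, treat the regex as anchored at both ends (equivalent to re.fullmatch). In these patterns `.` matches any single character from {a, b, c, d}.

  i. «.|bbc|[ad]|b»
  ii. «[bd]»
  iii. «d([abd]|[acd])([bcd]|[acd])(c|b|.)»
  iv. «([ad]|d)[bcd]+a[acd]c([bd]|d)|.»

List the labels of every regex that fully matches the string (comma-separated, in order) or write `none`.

i, ii, iv

i → match
ii → match
iii → no match
iv → match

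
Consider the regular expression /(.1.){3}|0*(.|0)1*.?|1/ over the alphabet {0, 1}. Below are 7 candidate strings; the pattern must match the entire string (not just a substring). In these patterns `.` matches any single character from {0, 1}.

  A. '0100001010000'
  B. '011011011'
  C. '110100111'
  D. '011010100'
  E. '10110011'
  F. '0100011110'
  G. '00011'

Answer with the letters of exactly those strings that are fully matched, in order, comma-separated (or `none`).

B, G

A → no match
B → match
C → no match
D → no match
E → no match
F → no match
G → match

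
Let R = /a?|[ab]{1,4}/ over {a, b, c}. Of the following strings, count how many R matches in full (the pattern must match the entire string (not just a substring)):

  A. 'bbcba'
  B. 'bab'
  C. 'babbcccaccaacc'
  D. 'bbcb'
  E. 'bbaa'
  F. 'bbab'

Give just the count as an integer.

3

A. 'bbcba' → no match
B. 'bab' → match
C → no match
D. 'bbcb' → no match
E. 'bbaa' → match
F. 'bbab' → match
Total matched: 3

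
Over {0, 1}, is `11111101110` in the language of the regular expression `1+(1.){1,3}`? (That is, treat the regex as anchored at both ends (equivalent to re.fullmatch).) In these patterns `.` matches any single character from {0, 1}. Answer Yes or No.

Yes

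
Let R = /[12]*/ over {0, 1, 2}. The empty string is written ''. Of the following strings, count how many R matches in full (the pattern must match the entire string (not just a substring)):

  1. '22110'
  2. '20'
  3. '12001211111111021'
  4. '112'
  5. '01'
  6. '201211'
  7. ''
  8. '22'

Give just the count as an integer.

3

1 → no match
2 → no match
3 → no match
4 → match
5 → no match
6 → no match
7 → match
8 → match
Total matched: 3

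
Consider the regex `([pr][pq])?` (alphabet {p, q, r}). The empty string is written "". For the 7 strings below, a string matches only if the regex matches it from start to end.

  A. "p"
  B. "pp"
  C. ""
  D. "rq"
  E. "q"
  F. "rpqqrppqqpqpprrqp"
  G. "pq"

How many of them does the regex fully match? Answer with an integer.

A → no match
B → match
C → match
D → match
E → no match
F → no match
G → match
Total matched: 4

4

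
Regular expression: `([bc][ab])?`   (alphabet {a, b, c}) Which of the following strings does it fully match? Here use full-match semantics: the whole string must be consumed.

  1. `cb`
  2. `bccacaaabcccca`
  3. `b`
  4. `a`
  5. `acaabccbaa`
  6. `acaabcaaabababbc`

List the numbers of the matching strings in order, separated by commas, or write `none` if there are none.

1

1 → match
2 → no match
3 → no match
4 → no match
5 → no match
6 → no match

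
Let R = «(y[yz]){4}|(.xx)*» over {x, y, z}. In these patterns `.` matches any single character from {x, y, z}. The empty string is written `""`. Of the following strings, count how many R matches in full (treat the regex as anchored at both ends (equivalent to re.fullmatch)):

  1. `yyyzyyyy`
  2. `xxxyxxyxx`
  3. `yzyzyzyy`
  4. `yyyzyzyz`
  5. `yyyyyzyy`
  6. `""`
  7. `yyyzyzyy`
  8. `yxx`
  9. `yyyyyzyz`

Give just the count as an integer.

1. `yyyzyyyy` → match
2. `xxxyxxyxx` → match
3. `yzyzyzyy` → match
4. `yyyzyzyz` → match
5. `yyyyyzyy` → match
6. `""` → match
7. `yyyzyzyy` → match
8. `yxx` → match
9. `yyyyyzyz` → match
Total matched: 9

9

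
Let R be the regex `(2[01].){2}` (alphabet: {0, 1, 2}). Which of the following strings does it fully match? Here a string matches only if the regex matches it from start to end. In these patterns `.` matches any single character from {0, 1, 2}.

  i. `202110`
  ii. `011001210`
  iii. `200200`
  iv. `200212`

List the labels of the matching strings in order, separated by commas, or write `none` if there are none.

i → no match
ii → no match — must start with `2`
iii → match
iv → match

iii, iv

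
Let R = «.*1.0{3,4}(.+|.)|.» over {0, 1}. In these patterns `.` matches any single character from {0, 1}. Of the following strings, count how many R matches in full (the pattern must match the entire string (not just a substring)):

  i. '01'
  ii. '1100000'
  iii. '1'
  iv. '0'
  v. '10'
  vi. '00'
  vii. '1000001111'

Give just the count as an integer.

4

i → no match
ii → match
iii → match
iv → match
v → no match
vi → no match
vii → match
Total matched: 4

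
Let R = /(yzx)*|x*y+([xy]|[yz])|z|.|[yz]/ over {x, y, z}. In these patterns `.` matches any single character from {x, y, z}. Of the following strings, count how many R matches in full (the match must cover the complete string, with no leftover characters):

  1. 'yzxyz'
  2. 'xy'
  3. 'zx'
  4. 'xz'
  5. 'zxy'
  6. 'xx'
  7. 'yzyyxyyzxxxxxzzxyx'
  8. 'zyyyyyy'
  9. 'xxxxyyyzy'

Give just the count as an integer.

0

1 → no match
2 → no match
3 → no match
4 → no match
5 → no match
6 → no match
7 → no match
8 → no match
9 → no match
Total matched: 0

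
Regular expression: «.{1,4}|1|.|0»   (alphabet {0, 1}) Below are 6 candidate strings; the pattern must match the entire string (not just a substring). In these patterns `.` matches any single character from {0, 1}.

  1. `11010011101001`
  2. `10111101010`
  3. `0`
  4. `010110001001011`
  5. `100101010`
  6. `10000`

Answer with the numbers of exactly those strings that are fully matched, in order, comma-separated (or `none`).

3

1 → no match
2 → no match
3 → match
4 → no match
5 → no match
6 → no match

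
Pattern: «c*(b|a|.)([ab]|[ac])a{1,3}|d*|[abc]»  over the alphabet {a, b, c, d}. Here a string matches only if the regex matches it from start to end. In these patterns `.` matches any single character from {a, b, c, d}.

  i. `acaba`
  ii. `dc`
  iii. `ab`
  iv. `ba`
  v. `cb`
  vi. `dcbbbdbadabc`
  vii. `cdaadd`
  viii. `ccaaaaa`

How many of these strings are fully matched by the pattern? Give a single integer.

i → no match
ii → no match
iii → no match
iv → no match
v → no match
vi → no match
vii → no match
viii → match
Total matched: 1

1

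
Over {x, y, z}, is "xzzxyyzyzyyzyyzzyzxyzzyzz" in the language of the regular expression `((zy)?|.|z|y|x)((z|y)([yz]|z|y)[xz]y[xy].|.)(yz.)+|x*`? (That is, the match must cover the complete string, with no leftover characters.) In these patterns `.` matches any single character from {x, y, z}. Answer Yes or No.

Yes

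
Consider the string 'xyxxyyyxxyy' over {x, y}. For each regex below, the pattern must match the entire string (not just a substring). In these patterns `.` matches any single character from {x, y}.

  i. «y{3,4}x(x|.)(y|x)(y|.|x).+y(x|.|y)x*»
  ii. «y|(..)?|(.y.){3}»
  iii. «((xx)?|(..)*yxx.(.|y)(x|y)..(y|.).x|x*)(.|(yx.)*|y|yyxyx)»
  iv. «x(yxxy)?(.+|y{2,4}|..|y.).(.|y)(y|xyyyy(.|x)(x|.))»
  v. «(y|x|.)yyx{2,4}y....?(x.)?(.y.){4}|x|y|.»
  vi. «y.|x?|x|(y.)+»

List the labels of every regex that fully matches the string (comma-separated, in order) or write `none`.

iv

i → no match — must start with 'y'
ii → no match
iii → no match
iv → match
v → no match
vi → no match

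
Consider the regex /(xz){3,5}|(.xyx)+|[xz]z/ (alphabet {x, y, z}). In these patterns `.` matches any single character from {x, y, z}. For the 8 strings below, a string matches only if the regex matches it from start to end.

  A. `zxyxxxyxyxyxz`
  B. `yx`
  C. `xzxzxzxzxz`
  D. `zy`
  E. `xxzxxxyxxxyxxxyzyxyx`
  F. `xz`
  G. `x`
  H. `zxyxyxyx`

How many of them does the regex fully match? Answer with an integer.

A → no match
B → no match
C → match
D → no match
E → no match
F → match
G → no match
H → match
Total matched: 3

3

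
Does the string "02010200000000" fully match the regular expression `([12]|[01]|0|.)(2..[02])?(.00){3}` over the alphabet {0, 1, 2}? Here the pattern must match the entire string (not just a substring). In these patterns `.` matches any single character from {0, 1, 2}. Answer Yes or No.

Yes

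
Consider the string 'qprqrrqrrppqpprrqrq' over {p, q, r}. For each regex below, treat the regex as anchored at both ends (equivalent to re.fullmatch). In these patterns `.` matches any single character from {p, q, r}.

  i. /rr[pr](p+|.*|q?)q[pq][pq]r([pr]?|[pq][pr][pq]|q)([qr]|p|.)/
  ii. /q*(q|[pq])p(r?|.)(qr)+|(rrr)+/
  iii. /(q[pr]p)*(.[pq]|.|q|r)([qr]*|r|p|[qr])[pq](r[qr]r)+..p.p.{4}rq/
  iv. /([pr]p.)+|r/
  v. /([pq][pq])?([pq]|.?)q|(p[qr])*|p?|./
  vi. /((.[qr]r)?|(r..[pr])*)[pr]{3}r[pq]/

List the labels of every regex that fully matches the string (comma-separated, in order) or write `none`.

i → no match — must start with 'rr'
ii → no match
iii → match
iv → no match
v → no match
vi → no match

iii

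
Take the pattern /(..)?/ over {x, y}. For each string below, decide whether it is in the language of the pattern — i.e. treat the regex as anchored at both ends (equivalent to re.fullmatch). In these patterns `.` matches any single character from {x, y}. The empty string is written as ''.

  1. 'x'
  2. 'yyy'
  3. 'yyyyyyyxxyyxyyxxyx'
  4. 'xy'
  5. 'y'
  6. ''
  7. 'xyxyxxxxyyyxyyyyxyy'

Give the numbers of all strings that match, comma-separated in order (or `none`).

1 → no match
2 → no match
3 → no match
4 → match
5 → no match
6 → match
7 → no match

4, 6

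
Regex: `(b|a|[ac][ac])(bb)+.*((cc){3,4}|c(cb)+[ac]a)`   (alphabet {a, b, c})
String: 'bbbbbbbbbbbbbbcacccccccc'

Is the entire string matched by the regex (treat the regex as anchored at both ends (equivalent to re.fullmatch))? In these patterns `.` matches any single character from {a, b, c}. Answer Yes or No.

Yes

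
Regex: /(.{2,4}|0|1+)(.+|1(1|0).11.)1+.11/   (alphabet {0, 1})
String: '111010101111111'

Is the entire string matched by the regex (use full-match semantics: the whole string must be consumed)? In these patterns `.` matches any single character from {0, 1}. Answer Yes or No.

Yes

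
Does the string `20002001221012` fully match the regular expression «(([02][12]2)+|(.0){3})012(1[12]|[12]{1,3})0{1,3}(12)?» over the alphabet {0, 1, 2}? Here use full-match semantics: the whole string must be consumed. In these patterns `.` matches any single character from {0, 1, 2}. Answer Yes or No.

Yes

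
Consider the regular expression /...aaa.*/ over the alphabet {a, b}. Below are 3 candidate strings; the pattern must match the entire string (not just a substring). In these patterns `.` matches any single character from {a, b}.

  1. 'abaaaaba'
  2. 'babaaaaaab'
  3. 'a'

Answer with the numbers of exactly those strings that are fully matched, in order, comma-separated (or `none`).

1, 2

1 → match
2 → match
3 → no match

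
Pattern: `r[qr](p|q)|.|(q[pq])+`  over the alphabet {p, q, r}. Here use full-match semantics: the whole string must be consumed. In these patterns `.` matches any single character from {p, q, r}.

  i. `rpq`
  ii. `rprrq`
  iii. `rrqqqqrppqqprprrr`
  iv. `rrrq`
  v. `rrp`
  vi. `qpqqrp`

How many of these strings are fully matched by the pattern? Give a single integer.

1

i → no match
ii → no match
iii → no match
iv → no match
v → match
vi → no match
Total matched: 1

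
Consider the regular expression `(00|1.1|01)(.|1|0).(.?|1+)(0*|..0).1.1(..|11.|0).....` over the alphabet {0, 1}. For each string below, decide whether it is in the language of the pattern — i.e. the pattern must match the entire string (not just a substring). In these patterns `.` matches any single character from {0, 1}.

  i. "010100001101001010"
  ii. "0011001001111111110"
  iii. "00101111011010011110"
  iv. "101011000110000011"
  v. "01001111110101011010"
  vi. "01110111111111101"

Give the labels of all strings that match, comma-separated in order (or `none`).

i → match
ii → match
iii → match
iv → no match
v → match
vi → match

i, ii, iii, v, vi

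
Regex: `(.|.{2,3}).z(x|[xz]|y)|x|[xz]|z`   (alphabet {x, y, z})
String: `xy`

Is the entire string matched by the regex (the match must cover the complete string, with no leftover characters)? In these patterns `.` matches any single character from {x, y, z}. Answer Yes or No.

No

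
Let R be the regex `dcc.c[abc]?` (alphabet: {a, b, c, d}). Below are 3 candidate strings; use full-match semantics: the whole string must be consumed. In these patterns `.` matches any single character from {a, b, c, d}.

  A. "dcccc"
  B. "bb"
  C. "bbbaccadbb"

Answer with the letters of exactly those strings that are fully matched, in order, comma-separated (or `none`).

A → match
B → no match — must start with "dcc"
C → no match — must start with "dcc"

A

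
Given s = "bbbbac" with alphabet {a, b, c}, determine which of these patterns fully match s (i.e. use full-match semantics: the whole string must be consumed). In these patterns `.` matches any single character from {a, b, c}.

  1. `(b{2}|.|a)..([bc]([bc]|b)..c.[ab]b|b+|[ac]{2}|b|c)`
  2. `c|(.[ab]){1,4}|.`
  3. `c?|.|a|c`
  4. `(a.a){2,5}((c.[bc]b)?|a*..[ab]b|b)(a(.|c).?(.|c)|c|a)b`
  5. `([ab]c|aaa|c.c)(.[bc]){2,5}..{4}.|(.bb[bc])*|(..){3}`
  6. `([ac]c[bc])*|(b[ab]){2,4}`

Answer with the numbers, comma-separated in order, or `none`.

1 → match
2 → no match
3 → no match
4 → no match — must start with "a"
5 → match
6 → no match

1, 5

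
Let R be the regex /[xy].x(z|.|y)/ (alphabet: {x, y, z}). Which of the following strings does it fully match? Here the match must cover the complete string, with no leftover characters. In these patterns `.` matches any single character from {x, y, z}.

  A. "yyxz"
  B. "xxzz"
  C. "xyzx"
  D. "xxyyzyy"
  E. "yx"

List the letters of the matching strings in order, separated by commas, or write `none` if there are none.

A

A → match
B → no match
C → no match
D → no match
E → no match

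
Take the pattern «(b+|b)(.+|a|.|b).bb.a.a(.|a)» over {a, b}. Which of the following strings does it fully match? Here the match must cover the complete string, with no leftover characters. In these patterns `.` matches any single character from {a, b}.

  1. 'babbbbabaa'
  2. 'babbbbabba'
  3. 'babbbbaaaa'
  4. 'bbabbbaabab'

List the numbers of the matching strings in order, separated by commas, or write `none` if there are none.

1, 3, 4

1. 'babbbbabaa' → match
2. 'babbbbabba' → no match
3. 'babbbbaaaa' → match
4. 'bbabbbaabab' → match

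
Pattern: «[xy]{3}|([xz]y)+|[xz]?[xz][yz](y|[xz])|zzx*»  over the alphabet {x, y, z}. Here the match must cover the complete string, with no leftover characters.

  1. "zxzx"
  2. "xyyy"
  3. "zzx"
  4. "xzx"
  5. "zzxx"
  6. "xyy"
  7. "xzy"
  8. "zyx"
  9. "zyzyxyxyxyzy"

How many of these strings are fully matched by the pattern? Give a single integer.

1 → match
2 → no match
3 → match
4 → match
5 → match
6 → match
7 → match
8 → match
9 → match
Total matched: 8

8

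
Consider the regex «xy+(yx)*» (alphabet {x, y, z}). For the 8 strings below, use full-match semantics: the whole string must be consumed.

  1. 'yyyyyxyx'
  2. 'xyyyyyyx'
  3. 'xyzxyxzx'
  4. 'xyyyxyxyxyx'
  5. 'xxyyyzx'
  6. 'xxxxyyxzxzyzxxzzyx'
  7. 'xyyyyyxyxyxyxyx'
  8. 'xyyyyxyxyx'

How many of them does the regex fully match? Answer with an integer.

4

1 → no match — must start with 'xy'
2 → match
3 → no match
4 → match
5 → no match — must start with 'xy'
6 → no match — must start with 'xy'
7 → match
8 → match
Total matched: 4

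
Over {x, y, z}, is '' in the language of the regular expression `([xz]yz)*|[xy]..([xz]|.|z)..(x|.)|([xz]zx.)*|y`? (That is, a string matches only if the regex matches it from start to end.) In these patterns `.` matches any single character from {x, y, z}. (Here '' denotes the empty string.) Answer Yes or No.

Yes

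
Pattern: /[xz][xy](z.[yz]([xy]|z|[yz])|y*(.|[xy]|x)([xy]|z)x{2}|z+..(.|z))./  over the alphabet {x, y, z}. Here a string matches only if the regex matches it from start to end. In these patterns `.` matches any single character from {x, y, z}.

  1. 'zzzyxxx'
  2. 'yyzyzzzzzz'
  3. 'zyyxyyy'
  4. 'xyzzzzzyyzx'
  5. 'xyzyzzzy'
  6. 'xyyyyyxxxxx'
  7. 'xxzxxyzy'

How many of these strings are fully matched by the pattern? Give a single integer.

2

1 → no match
2 → no match
3 → no match
4 → match
5 → no match
6 → match
7 → no match
Total matched: 2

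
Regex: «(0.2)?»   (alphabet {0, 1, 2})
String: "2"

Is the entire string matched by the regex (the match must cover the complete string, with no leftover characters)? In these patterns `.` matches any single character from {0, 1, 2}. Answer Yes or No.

No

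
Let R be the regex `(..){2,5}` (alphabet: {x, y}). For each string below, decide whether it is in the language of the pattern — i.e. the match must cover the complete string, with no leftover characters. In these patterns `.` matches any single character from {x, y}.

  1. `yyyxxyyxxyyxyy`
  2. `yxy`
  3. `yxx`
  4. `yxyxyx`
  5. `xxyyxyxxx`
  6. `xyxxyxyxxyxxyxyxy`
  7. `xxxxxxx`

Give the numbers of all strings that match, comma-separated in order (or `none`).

4

1 → no match
2 → no match
3 → no match
4 → match
5 → no match
6 → no match
7 → no match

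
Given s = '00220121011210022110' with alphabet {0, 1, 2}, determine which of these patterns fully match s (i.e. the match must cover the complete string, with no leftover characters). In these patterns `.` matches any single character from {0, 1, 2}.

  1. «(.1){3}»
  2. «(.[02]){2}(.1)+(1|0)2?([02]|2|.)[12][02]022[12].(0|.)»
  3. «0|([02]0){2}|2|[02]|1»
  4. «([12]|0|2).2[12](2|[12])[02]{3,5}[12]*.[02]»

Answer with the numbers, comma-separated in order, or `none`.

1 → no match — must end with '1'
2 → match
3 → no match
4 → no match

2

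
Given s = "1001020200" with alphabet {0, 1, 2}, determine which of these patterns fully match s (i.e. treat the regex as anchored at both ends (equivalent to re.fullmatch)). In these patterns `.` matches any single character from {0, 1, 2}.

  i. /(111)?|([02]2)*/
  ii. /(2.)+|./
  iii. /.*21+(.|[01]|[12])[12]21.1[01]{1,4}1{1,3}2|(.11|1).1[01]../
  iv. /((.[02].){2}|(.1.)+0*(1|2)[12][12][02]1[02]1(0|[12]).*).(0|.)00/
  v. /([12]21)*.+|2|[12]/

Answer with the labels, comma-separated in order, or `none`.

i → no match
ii → no match
iii → no match
iv → match
v → match

iv, v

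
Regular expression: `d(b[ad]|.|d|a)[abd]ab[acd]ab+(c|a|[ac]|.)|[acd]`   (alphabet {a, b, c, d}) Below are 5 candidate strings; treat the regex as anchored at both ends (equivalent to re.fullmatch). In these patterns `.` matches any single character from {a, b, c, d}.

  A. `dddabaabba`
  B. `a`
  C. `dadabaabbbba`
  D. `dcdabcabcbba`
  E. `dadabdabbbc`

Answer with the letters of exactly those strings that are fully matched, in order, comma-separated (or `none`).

A, B, C, E

A → match
B → match
C → match
D → no match
E → match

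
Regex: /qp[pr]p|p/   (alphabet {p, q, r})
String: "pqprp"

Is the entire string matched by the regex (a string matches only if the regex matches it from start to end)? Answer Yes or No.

No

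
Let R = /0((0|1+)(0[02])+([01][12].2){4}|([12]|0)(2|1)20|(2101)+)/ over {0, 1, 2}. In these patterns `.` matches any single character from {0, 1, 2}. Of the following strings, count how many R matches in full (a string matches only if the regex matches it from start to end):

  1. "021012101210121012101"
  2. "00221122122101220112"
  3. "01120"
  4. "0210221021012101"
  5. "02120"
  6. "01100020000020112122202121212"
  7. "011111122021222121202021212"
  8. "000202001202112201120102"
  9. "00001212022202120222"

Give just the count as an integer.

1 → match
2 → no match
3 → match
4 → no match
5 → match
6 → match
7 → no match
8 → match
9 → match
Total matched: 6

6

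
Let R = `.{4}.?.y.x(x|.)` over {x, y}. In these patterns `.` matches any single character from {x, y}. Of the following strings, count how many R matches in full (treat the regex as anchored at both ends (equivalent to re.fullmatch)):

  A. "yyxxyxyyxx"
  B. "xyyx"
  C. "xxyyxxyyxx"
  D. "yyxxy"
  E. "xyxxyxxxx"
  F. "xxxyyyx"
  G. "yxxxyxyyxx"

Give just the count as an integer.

3

A → match
B → no match
C → match
D → no match
E → no match
F → no match
G → match
Total matched: 3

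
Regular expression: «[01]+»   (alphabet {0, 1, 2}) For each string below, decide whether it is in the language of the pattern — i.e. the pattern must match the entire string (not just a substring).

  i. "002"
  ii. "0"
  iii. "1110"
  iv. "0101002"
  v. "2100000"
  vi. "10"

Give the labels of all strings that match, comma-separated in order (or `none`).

ii, iii, vi

i → no match
ii → match
iii → match
iv → no match
v → no match
vi → match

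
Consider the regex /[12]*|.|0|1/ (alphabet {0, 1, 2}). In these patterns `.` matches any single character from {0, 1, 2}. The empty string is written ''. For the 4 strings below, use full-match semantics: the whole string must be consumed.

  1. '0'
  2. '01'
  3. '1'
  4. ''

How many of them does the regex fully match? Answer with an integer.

3

1 → match
2 → no match
3 → match
4 → match
Total matched: 3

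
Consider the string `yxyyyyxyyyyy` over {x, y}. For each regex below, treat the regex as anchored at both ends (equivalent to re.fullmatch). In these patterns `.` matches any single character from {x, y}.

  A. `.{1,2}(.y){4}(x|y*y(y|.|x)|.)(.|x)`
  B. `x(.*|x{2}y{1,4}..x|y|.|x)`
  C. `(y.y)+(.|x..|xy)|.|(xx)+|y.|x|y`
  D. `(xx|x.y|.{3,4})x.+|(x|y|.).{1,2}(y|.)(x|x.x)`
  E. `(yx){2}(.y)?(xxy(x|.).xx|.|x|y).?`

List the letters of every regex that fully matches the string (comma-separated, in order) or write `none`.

A

A → match
B → no match — must start with `x`
C → no match
D → no match
E → no match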